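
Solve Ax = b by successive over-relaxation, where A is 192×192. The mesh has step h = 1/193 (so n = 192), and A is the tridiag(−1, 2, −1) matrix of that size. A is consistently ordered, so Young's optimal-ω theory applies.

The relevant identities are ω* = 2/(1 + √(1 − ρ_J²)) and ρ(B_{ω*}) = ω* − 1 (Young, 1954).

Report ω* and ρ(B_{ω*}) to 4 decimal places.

ρ_J = max_k |cos(kπ/193)| = cos(π/193) = 0.9999
root = sin(π/193) = 0.01628  (since 1−cos² = sin²).
Young: ω* = 2/(1+√(1−ρ_J²)) = 2/(1+0.01628) = 2/1.01628 = 1.9680.
ρ_SOR = ω* − 1 = 1.9680 − 1 = 0.9680.

ω* = 1.9680, ρ_SOR = 0.9680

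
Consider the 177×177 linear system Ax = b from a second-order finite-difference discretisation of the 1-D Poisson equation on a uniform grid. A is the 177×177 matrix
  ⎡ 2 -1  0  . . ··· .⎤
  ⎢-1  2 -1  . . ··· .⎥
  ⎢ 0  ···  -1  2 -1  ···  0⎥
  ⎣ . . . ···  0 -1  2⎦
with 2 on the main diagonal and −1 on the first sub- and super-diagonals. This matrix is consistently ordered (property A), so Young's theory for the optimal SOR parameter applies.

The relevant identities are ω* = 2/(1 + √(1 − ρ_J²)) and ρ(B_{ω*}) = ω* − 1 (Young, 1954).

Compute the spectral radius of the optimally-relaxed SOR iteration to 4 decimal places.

B_J for the 177×177 system has eigenvalues cos(kπ/178); ρ_J = cos(π/178) = 0.9998.
√(1−ρ_J²) = |sin(π/178)| = 0.01765
Young: ω* = 2/(1+√(1−ρ_J²)) = 2/(1+0.01765) = 2/1.01765 = 1.9653.
ρ_SOR = ω* − 1 = 1.9653 − 1 = 0.9653.

ρ_SOR = 0.9653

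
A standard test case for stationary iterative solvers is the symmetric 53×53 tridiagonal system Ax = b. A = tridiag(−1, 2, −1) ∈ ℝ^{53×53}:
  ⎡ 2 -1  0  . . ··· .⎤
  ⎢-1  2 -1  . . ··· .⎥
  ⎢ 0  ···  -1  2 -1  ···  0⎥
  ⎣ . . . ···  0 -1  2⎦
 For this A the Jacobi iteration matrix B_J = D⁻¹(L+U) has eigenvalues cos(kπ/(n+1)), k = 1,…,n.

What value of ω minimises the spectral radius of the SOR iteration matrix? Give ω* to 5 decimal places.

ρ_J = max_k |cos(kπ/54)| = cos(π/54) = 0.99831
root = sin(π/54) = 0.058145  (since 1−cos² = sin²).
ω* = 2/(1+0.058145) = 1.89010
ρ(B_{ω*}) = ω*−1 = 0.89010

ω* = 1.89010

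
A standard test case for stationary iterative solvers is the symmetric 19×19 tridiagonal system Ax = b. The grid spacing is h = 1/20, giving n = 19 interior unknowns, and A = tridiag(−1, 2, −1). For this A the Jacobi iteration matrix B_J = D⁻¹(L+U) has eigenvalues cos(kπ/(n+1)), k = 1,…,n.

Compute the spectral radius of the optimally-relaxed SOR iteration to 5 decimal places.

ρ_SOR = 0.72945

With n=19, ρ(Jacobi) = cos(π/20) = 0.98769.
1 − cos²(π/20) = sin²(π/20) ⇒ √(1−ρ_J²) = sin(π/20) = 0.156434.
ω* = 2/(1+0.156434) = 1.72945
and ρ(B_{ω*}) = 1.72945 − 1 = 0.72945.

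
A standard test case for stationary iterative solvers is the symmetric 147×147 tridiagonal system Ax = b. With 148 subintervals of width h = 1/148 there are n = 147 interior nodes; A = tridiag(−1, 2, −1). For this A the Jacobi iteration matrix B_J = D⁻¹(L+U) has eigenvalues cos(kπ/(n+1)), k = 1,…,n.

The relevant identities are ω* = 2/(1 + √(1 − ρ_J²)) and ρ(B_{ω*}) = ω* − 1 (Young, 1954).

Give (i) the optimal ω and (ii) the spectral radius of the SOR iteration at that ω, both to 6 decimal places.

ω* = 1.958432, ρ_SOR = 0.958432

½·tridiag(1,0,1) at n=147: λ_k = cos(kπ/148); max |λ| at k=1 ⇒ ρ_J = cos(π/148) ≈ 0.999775.
1 − cos²(π/148) = sin²(π/148) ⇒ √(1−ρ_J²) = sin(π/148) = 0.0212254.
Young: ω* = 2/(1+√(1−ρ_J²)) = 2/(1+0.0212254) = 2/1.0212254 = 1.958432.
ρ_SOR = ω* − 1 = 1.958432 − 1 = 0.958432.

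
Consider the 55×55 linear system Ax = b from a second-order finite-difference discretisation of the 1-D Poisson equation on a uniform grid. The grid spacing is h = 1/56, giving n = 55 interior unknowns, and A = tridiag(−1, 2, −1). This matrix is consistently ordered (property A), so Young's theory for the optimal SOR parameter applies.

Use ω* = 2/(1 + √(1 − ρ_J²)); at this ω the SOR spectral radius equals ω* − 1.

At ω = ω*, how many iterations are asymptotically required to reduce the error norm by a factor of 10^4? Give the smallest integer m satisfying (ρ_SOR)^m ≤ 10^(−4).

m = 83

B_J for the 55×55 system has eigenvalues cos(kπ/56); ρ_J = cos(π/56) = 0.9984268.
√(1−ρ_J²) simplifies to sin(π/56) = 0.0560704.
So ω* = 2/1.0560704 = 1.8938131 (Young).
At ω = 1.8938131 every |λ(B_ω)| = ω−1, so ρ_SOR = 0.8938131.
ρ_SOR^m ≤ 10^(−4) ⇔ m ≥ 4·ln10/(−ln 0.8938131) = 9.21034/0.112259 = 82.045; m = ⌈82.045⌉ = 83.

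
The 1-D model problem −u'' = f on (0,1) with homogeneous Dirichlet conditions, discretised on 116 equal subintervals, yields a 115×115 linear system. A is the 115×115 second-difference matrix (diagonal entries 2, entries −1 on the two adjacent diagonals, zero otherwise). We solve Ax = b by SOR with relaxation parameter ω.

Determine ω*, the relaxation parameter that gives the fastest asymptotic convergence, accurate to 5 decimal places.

½·tridiag(1,0,1) at n=115: λ_k = cos(kπ/116); max |λ| at k=1 ⇒ ρ_J = cos(π/116) ≈ 0.99963.
√(1−ρ_J²) = |sin(π/116)| = 0.027079
[ω*] 2 ÷ (1 + 0.027079) = 2 ÷ 1.027079 = 1.94727.
ρ_SOR = ω* − 1 ≈ 0.94727.

ω* = 1.94727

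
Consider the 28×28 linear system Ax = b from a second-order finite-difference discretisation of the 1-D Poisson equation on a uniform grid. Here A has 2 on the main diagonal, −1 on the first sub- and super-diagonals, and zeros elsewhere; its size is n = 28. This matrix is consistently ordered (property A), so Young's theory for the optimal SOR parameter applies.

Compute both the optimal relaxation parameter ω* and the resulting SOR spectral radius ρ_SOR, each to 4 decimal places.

ω* = 1.8049, ρ_SOR = 0.8049

B_J for the 28×28 system has eigenvalues cos(kπ/29); ρ_J = cos(π/29) = 0.9941.
root = sin(π/29) = 0.10812  (since 1−cos² = sin²).
Young: ω* = 2/(1+√(1−ρ_J²)) = 2/(1+0.10812) = 2/1.10812 = 1.8049.
[ρ_SOR] ω* − 1 = 0.8049.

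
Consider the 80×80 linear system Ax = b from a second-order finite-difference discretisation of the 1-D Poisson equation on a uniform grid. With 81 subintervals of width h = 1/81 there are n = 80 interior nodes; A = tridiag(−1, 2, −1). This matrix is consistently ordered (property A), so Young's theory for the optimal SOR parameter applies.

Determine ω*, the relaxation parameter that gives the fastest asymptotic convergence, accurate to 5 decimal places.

ω* = 1.92534

B_J for the 80×80 system has eigenvalues cos(kπ/81); ρ_J = cos(π/81) = 0.99925.
√(1 − cos²(π/81)) = sin(π/81) ≈ 0.038775.
[ω*] 2 ÷ (1 + 0.038775) = 2 ÷ 1.038775 = 1.92534.
and ρ(B_{ω*}) = 1.92534 − 1 = 0.92534.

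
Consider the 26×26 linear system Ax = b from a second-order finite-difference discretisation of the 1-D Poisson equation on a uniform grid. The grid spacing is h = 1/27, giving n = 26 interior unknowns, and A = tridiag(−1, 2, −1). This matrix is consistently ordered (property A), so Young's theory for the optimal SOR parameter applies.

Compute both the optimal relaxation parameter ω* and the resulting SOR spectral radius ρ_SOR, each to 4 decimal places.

ω* = 1.7920, ρ_SOR = 0.7920

B_J for the 26×26 system has eigenvalues cos(kπ/27); ρ_J = cos(π/27) = 0.9932.
√(1 − cos²(π/27)) = sin(π/27) ≈ 0.11609.
ω* = 2 / (1 + 0.11609) = 2 / 1.11609 ≈ 1.7920.
At ω = 1.7920 every |λ(B_ω)| = ω−1, so ρ_SOR = 0.7920.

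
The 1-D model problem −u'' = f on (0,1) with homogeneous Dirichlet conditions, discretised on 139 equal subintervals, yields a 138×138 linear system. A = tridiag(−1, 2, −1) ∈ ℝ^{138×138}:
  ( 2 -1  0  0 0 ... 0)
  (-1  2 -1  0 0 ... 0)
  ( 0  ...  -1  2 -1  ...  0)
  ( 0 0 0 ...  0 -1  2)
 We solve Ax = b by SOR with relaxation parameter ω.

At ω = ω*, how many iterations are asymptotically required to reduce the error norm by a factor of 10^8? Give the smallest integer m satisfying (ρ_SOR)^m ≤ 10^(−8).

m = 408

n=138: λ(B_J) = 1 − λ(A)/2 = cos(kπ/139); k=1 gives ρ_J = 0.9997446.
1 − cos²(π/139) = sin²(π/139) ⇒ √(1−ρ_J²) = sin(π/139) = 0.0225995.
So ω* = 2/1.0225995 = 1.9557999 (Young).
At ω = 1.9557999 every |λ(B_ω)| = ω−1, so ρ_SOR = 0.9557999.
m ≥ 8·ln10 / (−ln 0.9557999) = 407.477; smallest integer m = 408.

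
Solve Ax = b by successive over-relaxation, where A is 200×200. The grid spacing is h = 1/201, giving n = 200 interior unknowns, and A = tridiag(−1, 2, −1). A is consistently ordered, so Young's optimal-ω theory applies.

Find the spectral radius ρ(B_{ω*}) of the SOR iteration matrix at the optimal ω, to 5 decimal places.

With n=200, ρ(Jacobi) = cos(π/201) = 0.99988.
√(1 − cos²(π/201)) = sin(π/201) ≈ 0.015629.
Young: ω* = 2/(1+√(1−ρ_J²)) = 2/(1+0.015629) = 2/1.015629 = 1.96922.
At ω = 1.96922 every |λ(B_ω)| = ω−1, so ρ_SOR = 0.96922.

ρ_SOR = 0.96922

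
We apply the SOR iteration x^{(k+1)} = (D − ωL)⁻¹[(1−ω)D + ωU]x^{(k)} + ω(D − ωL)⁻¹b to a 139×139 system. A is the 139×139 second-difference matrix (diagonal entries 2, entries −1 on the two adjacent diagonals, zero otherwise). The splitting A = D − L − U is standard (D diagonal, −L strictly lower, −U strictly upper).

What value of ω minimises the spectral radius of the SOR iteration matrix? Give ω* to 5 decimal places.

ω* = 1.95611

spectrum of D⁻¹(L+U) = {cos(kπ/140) : 1≤k≤139}; ρ_J = cos(π/140) = 0.99975.
root = sin(π/140) = 0.022438  (since 1−cos² = sin²).
ω* = 2/(1+0.022438) = 1.95611
and ρ(B_{ω*}) = 1.95611 − 1 = 0.95611.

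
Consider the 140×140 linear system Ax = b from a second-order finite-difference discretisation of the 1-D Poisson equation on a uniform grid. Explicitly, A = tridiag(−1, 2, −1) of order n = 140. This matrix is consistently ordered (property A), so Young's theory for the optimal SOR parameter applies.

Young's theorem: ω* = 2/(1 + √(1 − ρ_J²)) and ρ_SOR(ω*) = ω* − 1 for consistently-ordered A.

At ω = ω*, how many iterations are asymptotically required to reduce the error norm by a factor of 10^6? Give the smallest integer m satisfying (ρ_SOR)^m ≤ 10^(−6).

spectrum of D⁻¹(L+U) = {cos(kπ/141) : 1≤k≤140}; ρ_J = cos(π/141) = 0.9997518.
root = sin(π/141) = 0.0222790  (since 1−cos² = sin²).
So ω* = 2/1.0222790 = 1.9564131 (Young).
ρ_SOR = ω* − 1 ≈ 0.9564131.
Need (0.9564131)^m ≤ 10^(−6): m ≥ 6·ln10/|ln 0.9564131| = 13.8155/0.0445653 = 310.006 ⇒ m = 311.

m = 311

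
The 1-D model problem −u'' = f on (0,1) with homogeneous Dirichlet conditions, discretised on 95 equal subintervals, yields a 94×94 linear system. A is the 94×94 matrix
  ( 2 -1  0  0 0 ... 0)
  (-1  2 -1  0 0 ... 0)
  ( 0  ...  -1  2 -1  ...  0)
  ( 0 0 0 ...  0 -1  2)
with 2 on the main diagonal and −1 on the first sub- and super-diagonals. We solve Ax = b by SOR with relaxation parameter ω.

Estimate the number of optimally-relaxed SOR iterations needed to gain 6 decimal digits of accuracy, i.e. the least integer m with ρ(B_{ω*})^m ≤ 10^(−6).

½·tridiag(1,0,1) at n=94: λ_k = cos(kπ/95); max |λ| at k=1 ⇒ ρ_J = cos(π/95) ≈ 0.9994533.
√(1−ρ_J²) = |sin(π/95)| = 0.0330634
Then 2/(1+√(1−ρ_J²)) = 2/(1+0.0330634); ω* = 2/1.0330634 = 1.9359896.
[ρ_SOR] ω* − 1 = 0.9359896.
ρ_SOR^m ≤ 10^(−6) ⇔ m ≥ 6·ln10/(−ln 0.9359896) = 13.8155/0.0661509 = 208.848; m = ⌈208.848⌉ = 209.

m = 209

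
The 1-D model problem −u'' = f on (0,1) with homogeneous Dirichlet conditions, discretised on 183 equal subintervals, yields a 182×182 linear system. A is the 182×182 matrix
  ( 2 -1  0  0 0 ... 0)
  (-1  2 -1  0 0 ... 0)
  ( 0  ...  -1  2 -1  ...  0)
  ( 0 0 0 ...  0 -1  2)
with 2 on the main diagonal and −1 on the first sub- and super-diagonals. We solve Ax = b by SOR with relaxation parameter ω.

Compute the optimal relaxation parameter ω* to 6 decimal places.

ω* = 1.966247

spectrum of D⁻¹(L+U) = {cos(kπ/183) : 1≤k≤182}; ρ_J = cos(π/183) = 0.999853.
1 − cos²(π/183) = sin²(π/183) ⇒ √(1−ρ_J²) = sin(π/183) = 0.0171663.
ω* = 2/(1 + 0.0171663) = 2/1.0171663 = 1.966247.
At ω = 1.966247 every |λ(B_ω)| = ω−1, so ρ_SOR = 0.966247.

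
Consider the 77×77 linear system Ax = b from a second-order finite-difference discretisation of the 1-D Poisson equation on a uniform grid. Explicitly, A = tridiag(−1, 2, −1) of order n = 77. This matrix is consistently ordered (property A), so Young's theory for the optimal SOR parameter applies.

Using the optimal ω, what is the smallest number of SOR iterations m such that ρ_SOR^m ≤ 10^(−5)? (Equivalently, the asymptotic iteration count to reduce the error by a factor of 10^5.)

m = 143

[ρ_J] n=77: ρ(B_J) = cos(π/(n+1)) = cos(π/78) = 0.9991890.
1 − cos²(π/78) = sin²(π/78) ⇒ √(1−ρ_J²) = sin(π/78) = 0.0402659.
So ω* = 2/1.0402659 = 1.9225854 (Young).
Hence ρ(B_{ω*}) = 1.9225854 − 1 = 0.9225854.
Need (0.9225854)^m ≤ 10^(−5): m ≥ 5·ln10/|ln 0.9225854| = 11.5129/0.0805753 = 142.884 ⇒ m = 143.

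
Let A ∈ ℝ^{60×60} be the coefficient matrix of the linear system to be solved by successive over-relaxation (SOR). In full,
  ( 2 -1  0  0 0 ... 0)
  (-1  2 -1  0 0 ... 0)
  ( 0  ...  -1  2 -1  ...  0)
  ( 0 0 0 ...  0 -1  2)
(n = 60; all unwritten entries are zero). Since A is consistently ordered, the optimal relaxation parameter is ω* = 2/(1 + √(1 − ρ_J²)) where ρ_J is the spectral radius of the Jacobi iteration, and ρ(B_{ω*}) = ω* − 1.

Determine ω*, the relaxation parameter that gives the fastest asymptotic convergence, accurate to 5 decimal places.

ω* = 1.90208

[ρ_J] n=60: ρ(B_J) = cos(π/(n+1)) = cos(π/61) = 0.99867.
√(1−ρ_J²) = |sin(π/61)| = 0.051479
Young: ω* = 2/(1+√(1−ρ_J²)) = 2/(1+0.051479) = 2/1.051479 = 1.90208.
ρ_SOR = ω* − 1 = 1.90208 − 1 = 0.90208.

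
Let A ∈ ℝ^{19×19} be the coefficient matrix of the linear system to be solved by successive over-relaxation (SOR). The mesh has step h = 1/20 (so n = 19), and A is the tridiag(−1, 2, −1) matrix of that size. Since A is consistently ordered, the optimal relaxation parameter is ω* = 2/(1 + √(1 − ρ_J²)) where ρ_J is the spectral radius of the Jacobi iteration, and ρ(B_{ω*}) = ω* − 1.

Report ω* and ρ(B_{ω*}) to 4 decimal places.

With n=19, ρ(Jacobi) = cos(π/20) = 0.9877.
√(1 − cos²(π/20)) = sin(π/20) ≈ 0.15643.
Then 2/(1+√(1−ρ_J²)) = 2/(1+0.15643); ω* = 2/1.15643 = 1.7295.
[ρ_SOR] ω* − 1 = 0.7295.

ω* = 1.7295, ρ_SOR = 0.7295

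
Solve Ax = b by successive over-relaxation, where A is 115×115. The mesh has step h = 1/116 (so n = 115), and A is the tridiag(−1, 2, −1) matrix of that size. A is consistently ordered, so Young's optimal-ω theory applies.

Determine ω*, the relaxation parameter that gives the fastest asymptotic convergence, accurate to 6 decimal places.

spectrum of D⁻¹(L+U) = {cos(kπ/116) : 1≤k≤115}; ρ_J = cos(π/116) = 0.999633.
1 − cos²(π/116) = sin²(π/116) ⇒ √(1−ρ_J²) = sin(π/116) = 0.0270794.
Young: ω* = 2/(1+√(1−ρ_J²)) = 2/(1+0.0270794) = 2/1.0270794 = 1.947269.
ρ_SOR = ω* − 1 = 1.947269 − 1 = 0.947269.

ω* = 1.947269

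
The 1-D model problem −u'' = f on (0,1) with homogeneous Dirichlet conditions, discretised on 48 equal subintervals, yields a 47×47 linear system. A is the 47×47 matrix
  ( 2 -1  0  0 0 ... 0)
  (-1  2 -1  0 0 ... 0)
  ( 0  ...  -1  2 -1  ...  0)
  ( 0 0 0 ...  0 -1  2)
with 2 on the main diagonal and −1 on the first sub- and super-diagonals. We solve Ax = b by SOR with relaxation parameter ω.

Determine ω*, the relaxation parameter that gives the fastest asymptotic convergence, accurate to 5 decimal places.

[ρ_J] n=47: ρ(B_J) = cos(π/(n+1)) = cos(π/48) = 0.99786.
√(1−ρ_J²) = |sin(π/48)| = 0.065403
ω* = 2 / (1 + 0.065403) = 2 / 1.065403 ≈ 1.87722.
ρ_SOR = ω* − 1 = 1.87722 − 1 = 0.87722.

ω* = 1.87722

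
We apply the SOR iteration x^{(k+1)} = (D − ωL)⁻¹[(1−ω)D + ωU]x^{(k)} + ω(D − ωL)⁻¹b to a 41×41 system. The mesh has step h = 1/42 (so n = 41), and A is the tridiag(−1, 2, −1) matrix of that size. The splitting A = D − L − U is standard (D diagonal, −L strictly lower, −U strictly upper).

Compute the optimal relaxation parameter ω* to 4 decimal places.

With n=41, ρ(Jacobi) = cos(π/42) = 0.9972.
√(1−ρ_J²) simplifies to sin(π/42) = 0.07473.
ω* = 2/(1+0.07473) = 1.8609
and ρ(B_{ω*}) = 1.8609 − 1 = 0.8609.

ω* = 1.8609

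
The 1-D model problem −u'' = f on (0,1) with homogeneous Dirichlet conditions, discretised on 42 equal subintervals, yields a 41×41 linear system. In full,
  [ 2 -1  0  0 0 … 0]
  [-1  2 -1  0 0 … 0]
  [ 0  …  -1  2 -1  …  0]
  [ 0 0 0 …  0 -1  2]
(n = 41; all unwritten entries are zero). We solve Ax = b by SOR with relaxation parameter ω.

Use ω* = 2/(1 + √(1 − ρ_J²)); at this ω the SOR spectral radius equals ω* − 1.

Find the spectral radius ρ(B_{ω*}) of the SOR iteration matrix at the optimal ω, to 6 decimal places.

spectrum of D⁻¹(L+U) = {cos(kπ/42) : 1≤k≤41}; ρ_J = cos(π/42) = 0.997204.
root = sin(π/42) = 0.0747301  (since 1−cos² = sin²).
So ω* = 2/1.0747301 = 1.860932 (Young).
and ρ(B_{ω*}) = 1.860932 − 1 = 0.860932.

ρ_SOR = 0.860932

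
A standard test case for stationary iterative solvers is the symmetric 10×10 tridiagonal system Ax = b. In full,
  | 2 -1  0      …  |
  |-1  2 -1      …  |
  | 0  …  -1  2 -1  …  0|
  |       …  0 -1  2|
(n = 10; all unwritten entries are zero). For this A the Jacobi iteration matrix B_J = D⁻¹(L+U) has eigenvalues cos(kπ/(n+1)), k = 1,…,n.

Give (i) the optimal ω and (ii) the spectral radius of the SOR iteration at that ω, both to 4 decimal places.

[ρ_J] n=10: ρ(B_J) = cos(π/(n+1)) = cos(π/11) = 0.9595.
√(1−ρ_J²) = |sin(π/11)| = 0.28173
ω* = 2/(1 + 0.28173) = 2/1.28173 = 1.5604.
At ω = 1.5604 every |λ(B_ω)| = ω−1, so ρ_SOR = 0.5604.

ω* = 1.5604, ρ_SOR = 0.5604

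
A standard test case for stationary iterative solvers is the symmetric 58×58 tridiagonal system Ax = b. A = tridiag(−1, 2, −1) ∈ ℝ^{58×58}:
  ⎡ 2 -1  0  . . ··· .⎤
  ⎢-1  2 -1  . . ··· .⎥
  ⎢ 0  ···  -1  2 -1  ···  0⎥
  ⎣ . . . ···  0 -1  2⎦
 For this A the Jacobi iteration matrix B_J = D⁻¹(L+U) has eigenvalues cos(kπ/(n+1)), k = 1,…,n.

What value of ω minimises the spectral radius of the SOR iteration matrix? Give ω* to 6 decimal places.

[ρ_J] n=58: ρ(B_J) = cos(π/(n+1)) = cos(π/59) = 0.998583.
root = sin(π/59) = 0.0532222  (since 1−cos² = sin²).
Then 2/(1+√(1−ρ_J²)) = 2/(1+0.0532222); ω* = 2/1.0532222 = 1.898935.
At ω = 1.898935 every |λ(B_ω)| = ω−1, so ρ_SOR = 0.898935.

ω* = 1.898935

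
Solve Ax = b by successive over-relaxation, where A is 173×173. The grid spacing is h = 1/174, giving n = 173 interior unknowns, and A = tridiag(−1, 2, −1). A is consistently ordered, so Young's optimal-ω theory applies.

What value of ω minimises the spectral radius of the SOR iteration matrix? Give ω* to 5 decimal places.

ω* = 1.96453

With n=173, ρ(Jacobi) = cos(π/174) = 0.99984.
√(1−ρ_J²) = |sin(π/174)| = 0.018054
ω* = 2 / (1 + 0.018054) = 2 / 1.018054 ≈ 1.96453.
[ρ_SOR] ω* − 1 = 0.96453.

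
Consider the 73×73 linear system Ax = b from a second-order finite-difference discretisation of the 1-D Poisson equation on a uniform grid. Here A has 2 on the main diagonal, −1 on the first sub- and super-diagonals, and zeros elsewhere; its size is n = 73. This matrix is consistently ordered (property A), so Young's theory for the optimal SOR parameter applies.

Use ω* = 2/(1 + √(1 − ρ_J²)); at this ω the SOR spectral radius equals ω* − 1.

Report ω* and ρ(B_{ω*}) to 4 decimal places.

B_J for the 73×73 system has eigenvalues cos(kπ/74); ρ_J = cos(π/74) = 0.9991.
√(1 − cos²(π/74)) = sin(π/74) ≈ 0.04244.
ω* = 2/(1+0.04244) = 1.9186
ρ_SOR = ω* − 1 = 1.9186 − 1 = 0.9186.

ω* = 1.9186, ρ_SOR = 0.9186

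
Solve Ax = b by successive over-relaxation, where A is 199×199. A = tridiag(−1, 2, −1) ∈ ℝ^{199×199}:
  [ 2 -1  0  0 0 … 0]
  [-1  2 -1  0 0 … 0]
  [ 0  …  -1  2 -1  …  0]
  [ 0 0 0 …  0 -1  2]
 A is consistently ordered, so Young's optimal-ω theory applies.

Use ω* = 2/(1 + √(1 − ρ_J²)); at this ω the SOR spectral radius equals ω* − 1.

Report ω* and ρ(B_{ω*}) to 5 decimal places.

With n=199, ρ(Jacobi) = cos(π/200) = 0.99988.
√(1−ρ_J²) = |sin(π/200)| = 0.015707
So ω* = 2/1.015707 = 1.96907 (Young).
At ω = 1.96907 every |λ(B_ω)| = ω−1, so ρ_SOR = 0.96907.

ω* = 1.96907, ρ_SOR = 0.96907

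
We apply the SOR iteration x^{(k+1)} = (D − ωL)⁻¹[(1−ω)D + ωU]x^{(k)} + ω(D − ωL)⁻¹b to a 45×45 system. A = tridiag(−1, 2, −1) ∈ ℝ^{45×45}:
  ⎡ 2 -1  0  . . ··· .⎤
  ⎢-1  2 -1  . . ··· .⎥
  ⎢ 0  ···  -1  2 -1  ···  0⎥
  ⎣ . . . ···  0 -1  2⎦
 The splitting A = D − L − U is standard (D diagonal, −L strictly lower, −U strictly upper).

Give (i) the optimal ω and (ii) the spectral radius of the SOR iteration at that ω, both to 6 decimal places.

spectrum of D⁻¹(L+U) = {cos(kπ/46) : 1≤k≤45}; ρ_J = cos(π/46) = 0.997669.
√(1 − cos²(π/46)) = sin(π/46) ≈ 0.0682424.
So ω* = 2/1.0682424 = 1.872234 (Young).
Hence ρ(B_{ω*}) = 1.872234 − 1 = 0.872234.

ω* = 1.872234, ρ_SOR = 0.872234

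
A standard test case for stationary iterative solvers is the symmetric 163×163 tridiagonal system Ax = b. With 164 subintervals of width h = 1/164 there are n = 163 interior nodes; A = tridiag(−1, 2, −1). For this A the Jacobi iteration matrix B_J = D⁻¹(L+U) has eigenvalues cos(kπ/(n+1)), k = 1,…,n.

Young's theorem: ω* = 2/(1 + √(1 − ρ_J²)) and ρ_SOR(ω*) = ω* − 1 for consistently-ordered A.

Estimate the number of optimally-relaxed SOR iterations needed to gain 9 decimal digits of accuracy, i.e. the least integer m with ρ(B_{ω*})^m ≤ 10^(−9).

m = 541

½·tridiag(1,0,1) at n=163: λ_k = cos(kπ/164); max |λ| at k=1 ⇒ ρ_J = cos(π/164) ≈ 0.9998165.
1 − cos²(π/164) = sin²(π/164) ⇒ √(1−ρ_J²) = sin(π/164) = 0.0191549.
Young: ω* = 2/(1+√(1−ρ_J²)) = 2/(1+0.0191549) = 2/1.0191549 = 1.9624102.
[ρ_SOR] ω* − 1 = 0.9624102.
For 9 digits: m = 9·ln10 / (−ln 0.9624102) = 20.7233/0.0383145 = 540.874; round up → m = 541.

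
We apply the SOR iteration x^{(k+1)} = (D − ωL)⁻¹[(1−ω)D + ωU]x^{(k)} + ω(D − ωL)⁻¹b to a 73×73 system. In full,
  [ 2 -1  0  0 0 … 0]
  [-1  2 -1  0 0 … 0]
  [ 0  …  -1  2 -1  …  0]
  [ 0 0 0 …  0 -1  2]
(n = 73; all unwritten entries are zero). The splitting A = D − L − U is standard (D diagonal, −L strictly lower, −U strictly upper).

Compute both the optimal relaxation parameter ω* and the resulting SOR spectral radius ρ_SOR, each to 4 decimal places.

½·tridiag(1,0,1) at n=73: λ_k = cos(kπ/74); max |λ| at k=1 ⇒ ρ_J = cos(π/74) ≈ 0.9991.
root = sin(π/74) = 0.04244  (since 1−cos² = sin²).
[ω*] 2 ÷ (1 + 0.04244) = 2 ÷ 1.04244 = 1.9186.
ρ_SOR = ω* − 1 ≈ 0.9186.

ω* = 1.9186, ρ_SOR = 0.9186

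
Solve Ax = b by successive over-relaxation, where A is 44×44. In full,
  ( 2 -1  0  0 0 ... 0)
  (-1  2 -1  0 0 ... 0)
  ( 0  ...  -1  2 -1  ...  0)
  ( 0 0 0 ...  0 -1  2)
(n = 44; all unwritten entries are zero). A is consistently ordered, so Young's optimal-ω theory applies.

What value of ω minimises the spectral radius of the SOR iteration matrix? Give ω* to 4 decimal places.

ω* = 1.8696

n=44: λ(B_J) = 1 − λ(A)/2 = cos(kπ/45); k=1 gives ρ_J = 0.9976.
root = sin(π/45) = 0.06976  (since 1−cos² = sin²).
Young: ω* = 2/(1+√(1−ρ_J²)) = 2/(1+0.06976) = 2/1.06976 = 1.8696.
Hence ρ(B_{ω*}) = 1.8696 − 1 = 0.8696.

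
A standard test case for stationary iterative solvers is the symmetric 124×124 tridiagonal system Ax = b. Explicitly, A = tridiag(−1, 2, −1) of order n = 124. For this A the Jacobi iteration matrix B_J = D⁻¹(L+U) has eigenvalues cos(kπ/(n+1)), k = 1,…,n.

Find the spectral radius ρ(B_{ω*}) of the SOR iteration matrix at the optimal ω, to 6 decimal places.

ρ_SOR = 0.950972

n=124: λ(B_J) = 1 − λ(A)/2 = cos(kπ/125); k=1 gives ρ_J = 0.999684.
√(1−ρ_J²) = |sin(π/125)| = 0.0251301
ω* = 2/(1 + 0.0251301) = 2/1.0251301 = 1.950972.
ρ(B_{ω*}) = ω*−1 = 0.950972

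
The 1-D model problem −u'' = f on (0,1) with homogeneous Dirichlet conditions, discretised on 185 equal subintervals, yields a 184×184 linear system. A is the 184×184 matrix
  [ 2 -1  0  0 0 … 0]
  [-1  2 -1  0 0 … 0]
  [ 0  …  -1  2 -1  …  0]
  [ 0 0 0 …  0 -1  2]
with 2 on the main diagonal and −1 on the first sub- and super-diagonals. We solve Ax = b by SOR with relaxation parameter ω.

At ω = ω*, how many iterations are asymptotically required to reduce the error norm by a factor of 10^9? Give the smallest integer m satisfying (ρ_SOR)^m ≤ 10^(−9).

m = 611

B_J for the 184×184 system has eigenvalues cos(kπ/185); ρ_J = cos(π/185) = 0.9998558.
√(1 − cos²(π/185)) = sin(π/185) ≈ 0.0169808.
Then 2/(1+√(1−ρ_J²)) = 2/(1+0.0169808); ω* = 2/1.0169808 = 1.9666055.
At ω = 1.9666055 every |λ(B_ω)| = ω−1, so ρ_SOR = 0.9666055.
Need (0.9666055)^m ≤ 10^(−9): m ≥ 9·ln10/|ln 0.9666055| = 20.7233/0.0339648 = 610.140 ⇒ m = 611.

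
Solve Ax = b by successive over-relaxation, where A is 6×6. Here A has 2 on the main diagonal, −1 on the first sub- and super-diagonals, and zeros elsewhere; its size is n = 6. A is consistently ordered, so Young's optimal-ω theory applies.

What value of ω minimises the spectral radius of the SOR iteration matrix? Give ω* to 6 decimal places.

ω* = 1.394813

[ρ_J] n=6: ρ(B_J) = cos(π/(n+1)) = cos(π/7) = 0.900969.
√(1−ρ_J²) simplifies to sin(π/7) = 0.4338837.
ω* = 2/(1+0.4338837) = 1.394813
ρ(B_{ω*}) = ω*−1 = 0.394813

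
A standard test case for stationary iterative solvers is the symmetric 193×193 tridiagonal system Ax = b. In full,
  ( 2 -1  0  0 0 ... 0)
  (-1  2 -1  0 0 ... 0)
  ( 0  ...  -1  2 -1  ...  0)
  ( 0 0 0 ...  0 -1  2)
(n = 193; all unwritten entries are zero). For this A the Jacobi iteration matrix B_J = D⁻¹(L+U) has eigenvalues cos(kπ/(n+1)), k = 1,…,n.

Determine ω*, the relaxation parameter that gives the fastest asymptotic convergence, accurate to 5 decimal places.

ρ_J = max_k |cos(kπ/194)| = cos(π/194) = 0.99987
√(1−ρ_J²) = |sin(π/194)| = 0.016193
Young: ω* = 2/(1+√(1−ρ_J²)) = 2/(1+0.016193) = 2/1.016193 = 1.96813.
and ρ(B_{ω*}) = 1.96813 − 1 = 0.96813.

ω* = 1.96813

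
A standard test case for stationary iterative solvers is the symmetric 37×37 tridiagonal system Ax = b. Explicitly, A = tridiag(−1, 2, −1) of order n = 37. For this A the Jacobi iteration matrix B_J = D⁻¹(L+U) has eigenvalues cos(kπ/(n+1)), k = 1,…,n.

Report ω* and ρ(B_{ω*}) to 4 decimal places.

ω* = 1.8474, ρ_SOR = 0.8474

[ρ_J] n=37: ρ(B_J) = cos(π/(n+1)) = cos(π/38) = 0.9966.
1 − cos²(π/38) = sin²(π/38) ⇒ √(1−ρ_J²) = sin(π/38) = 0.08258.
Then 2/(1+√(1−ρ_J²)) = 2/(1+0.08258); ω* = 2/1.08258 = 1.8474.
[ρ_SOR] ω* − 1 = 0.8474.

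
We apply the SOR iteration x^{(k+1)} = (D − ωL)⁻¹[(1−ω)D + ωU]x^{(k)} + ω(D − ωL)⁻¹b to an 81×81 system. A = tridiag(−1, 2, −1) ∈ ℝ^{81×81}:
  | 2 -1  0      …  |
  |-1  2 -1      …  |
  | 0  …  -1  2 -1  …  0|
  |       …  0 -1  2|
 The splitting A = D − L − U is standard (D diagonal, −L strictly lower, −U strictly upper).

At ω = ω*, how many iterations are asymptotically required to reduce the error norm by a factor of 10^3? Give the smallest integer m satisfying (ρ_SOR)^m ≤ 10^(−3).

m = 91

B_J for the 81×81 system has eigenvalues cos(kπ/82); ρ_J = cos(π/82) = 0.9992662.
√(1−ρ_J²) simplifies to sin(π/82) = 0.0383027.
ω* = 2/(1+0.0383027) = 1.9262206
ρ_SOR = ω* − 1 ≈ 0.9262206.
(0.9262206)^m ≤ 10^{−3}  ⇒  m·ln(0.9262206) ≤ −3·ln10  ⇒  m ≥ 90.129  ⇒  m = 91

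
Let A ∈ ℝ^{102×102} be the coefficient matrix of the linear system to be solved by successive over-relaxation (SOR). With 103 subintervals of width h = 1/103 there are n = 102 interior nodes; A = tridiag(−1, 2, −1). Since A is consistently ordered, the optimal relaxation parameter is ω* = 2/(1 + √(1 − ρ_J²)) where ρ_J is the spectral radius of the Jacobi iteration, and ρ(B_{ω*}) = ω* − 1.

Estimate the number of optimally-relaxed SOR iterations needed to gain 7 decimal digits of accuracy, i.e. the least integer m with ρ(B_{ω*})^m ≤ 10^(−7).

m = 265

n=102: λ(B_J) = 1 − λ(A)/2 = cos(kπ/103); k=1 gives ρ_J = 0.9995349.
root = sin(π/103) = 0.0304962  (since 1−cos² = sin²).
ω* = 2/(1+0.0304962) = 1.9408126
ρ(B_{ω*}) = ω*−1 = 0.9408126
ρ_SOR^m ≤ 10^(−7) ⇔ m ≥ 7·ln10/(−ln 0.9408126) = 16.1181/0.0610113 = 264.182; m = ⌈264.182⌉ = 265.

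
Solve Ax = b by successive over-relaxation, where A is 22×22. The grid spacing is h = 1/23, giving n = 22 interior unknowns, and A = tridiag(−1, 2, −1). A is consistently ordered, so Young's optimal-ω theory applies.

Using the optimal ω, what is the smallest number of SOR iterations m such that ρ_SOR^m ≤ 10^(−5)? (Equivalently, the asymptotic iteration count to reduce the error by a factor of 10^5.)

ρ_J = max_k |cos(kπ/23)| = cos(π/23) = 0.9906859
√(1 − cos²(π/23)) = sin(π/23) ≈ 0.1361666.
So ω* = 2/1.1361666 = 1.7603052 (Young).
[ρ_SOR] ω* − 1 = 0.7603052.
5·ln10 = 11.5129; −ln(0.7603052) = 0.274035; m = ⌈11.5129/0.274035⌉ = ⌈42.013⌉ = 43.

m = 43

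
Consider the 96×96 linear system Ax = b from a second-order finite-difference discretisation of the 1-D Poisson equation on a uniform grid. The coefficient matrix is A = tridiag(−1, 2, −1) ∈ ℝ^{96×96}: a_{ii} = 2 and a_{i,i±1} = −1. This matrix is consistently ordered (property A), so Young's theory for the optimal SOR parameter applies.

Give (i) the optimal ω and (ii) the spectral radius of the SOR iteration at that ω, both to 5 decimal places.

ω* = 1.93727, ρ_SOR = 0.93727

½·tridiag(1,0,1) at n=96: λ_k = cos(kπ/97); max |λ| at k=1 ⇒ ρ_J = cos(π/97) ≈ 0.99948.
√(1 − cos²(π/97)) = sin(π/97) ≈ 0.032382.
Then 2/(1+√(1−ρ_J²)) = 2/(1+0.032382); ω* = 2/1.032382 = 1.93727.
ρ_SOR = ω* − 1 ≈ 0.93727.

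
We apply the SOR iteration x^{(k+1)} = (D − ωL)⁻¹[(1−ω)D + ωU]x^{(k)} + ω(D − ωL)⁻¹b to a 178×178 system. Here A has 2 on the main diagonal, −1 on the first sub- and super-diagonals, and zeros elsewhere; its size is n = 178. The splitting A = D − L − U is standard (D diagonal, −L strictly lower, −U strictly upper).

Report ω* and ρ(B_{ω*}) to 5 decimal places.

n=178: λ(B_J) = 1 − λ(A)/2 = cos(kπ/179); k=1 gives ρ_J = 0.99985.
root = sin(π/179) = 0.017550  (since 1−cos² = sin²).
Young: ω* = 2/(1+√(1−ρ_J²)) = 2/(1+0.017550) = 2/1.017550 = 1.96551.
ρ_SOR = ω* − 1 = 1.96551 − 1 = 0.96551.

ω* = 1.96551, ρ_SOR = 0.96551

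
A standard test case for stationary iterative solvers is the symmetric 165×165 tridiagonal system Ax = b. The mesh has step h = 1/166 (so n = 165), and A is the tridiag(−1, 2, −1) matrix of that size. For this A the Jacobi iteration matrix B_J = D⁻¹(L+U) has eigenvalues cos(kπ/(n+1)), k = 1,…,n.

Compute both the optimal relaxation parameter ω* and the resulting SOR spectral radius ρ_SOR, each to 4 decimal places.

ω* = 1.9629, ρ_SOR = 0.9629

B_J for the 165×165 system has eigenvalues cos(kπ/166); ρ_J = cos(π/166) = 0.9998.
root = sin(π/166) = 0.01892  (since 1−cos² = sin²).
Then 2/(1+√(1−ρ_J²)) = 2/(1+0.01892); ω* = 2/1.01892 = 1.9629.
ρ_SOR = ω* − 1 ≈ 0.9629.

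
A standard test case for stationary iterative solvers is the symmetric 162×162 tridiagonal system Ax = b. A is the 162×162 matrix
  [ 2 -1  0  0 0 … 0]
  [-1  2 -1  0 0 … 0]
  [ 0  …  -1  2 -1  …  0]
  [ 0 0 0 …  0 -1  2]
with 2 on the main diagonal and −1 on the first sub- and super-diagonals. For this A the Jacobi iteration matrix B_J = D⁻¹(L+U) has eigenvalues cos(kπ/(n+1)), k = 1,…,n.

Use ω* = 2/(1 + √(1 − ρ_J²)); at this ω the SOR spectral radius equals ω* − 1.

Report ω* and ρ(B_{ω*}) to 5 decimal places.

½·tridiag(1,0,1) at n=162: λ_k = cos(kπ/163); max |λ| at k=1 ⇒ ρ_J = cos(π/163) ≈ 0.99981.
1 − cos²(π/163) = sin²(π/163) ⇒ √(1−ρ_J²) = sin(π/163) = 0.019272.
Young: ω* = 2/(1+√(1−ρ_J²)) = 2/(1+0.019272) = 2/1.019272 = 1.96218.
Hence ρ(B_{ω*}) = 1.96218 − 1 = 0.96218.

ω* = 1.96218, ρ_SOR = 0.96218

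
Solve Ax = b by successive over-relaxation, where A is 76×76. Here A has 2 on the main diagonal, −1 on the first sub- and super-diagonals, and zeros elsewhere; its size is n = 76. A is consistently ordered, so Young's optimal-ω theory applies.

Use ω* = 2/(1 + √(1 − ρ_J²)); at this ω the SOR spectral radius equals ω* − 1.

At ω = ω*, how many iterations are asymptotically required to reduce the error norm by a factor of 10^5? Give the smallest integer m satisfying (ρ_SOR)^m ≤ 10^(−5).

ρ_J = max_k |cos(kπ/77)| = cos(π/77) = 0.9991678
√(1−ρ_J²) = |sin(π/77)| = 0.0407886
Young: ω* = 2/(1+√(1−ρ_J²)) = 2/(1+0.0407886) = 2/1.0407886 = 1.9216198.
At ω = 1.9216198 every |λ(B_ω)| = ω−1, so ρ_SOR = 0.9216198.
5·ln10 = 11.5129; −ln(0.9216198) = 0.0816225; m = ⌈11.5129/0.0816225⌉ = ⌈141.051⌉ = 142.

m = 142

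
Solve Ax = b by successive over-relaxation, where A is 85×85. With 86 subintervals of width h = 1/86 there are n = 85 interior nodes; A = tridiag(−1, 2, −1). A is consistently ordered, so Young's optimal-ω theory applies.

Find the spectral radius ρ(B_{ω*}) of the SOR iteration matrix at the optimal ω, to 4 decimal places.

ρ_SOR = 0.9295

With n=85, ρ(Jacobi) = cos(π/86) = 0.9993.
root = sin(π/86) = 0.03652  (since 1−cos² = sin²).
[ω*] 2 ÷ (1 + 0.03652) = 2 ÷ 1.03652 = 1.9295.
and ρ(B_{ω*}) = 1.9295 − 1 = 0.9295.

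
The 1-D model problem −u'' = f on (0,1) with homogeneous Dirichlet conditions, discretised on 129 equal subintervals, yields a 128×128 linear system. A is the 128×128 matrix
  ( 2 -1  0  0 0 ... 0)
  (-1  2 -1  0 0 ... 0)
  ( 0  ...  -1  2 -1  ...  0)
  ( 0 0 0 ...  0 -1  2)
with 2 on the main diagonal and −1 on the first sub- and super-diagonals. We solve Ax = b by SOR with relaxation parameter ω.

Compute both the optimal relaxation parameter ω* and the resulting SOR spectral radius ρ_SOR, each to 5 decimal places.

ω* = 1.95246, ρ_SOR = 0.95246

ρ_J = max_k |cos(kπ/129)| = cos(π/129) = 0.99970
√(1 − cos²(π/129)) = sin(π/129) ≈ 0.024351.
So ω* = 2/1.024351 = 1.95246 (Young).
ρ_SOR = ω* − 1 ≈ 0.95246.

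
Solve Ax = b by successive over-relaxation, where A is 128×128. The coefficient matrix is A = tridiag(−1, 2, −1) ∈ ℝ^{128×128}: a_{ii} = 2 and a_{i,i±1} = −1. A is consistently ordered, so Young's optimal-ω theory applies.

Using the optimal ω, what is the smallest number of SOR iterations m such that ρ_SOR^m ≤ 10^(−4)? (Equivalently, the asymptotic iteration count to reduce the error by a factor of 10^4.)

n=128: λ(B_J) = 1 − λ(A)/2 = cos(kπ/129); k=1 gives ρ_J = 0.9997035.
root = sin(π/129) = 0.0243510  (since 1−cos² = sin²).
ω* = 2 / (1 + 0.0243510) = 2 / 1.0243510 ≈ 1.9524558.
Hence ρ(B_{ω*}) = 1.9524558 − 1 = 0.9524558.
Need (0.9524558)^m ≤ 10^(−4): m ≥ 4·ln10/|ln 0.9524558| = 9.21034/0.0487116 = 189.079 ⇒ m = 190.

m = 190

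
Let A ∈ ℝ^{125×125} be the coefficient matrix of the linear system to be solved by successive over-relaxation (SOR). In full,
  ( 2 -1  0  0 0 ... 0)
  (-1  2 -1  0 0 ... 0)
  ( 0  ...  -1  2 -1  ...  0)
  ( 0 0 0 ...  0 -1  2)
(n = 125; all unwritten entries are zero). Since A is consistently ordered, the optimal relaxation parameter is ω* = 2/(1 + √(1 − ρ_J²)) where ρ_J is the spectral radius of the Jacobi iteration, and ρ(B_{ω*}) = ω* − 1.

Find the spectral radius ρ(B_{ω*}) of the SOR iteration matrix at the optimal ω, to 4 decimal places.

ρ_SOR = 0.9514

½·tridiag(1,0,1) at n=125: λ_k = cos(kπ/126); max |λ| at k=1 ⇒ ρ_J = cos(π/126) ≈ 0.9997.
1 − cos²(π/126) = sin²(π/126) ⇒ √(1−ρ_J²) = sin(π/126) = 0.02493.
ω* = 2/(1 + 0.02493) = 2/1.02493 = 1.9514.
[ρ_SOR] ω* − 1 = 0.9514.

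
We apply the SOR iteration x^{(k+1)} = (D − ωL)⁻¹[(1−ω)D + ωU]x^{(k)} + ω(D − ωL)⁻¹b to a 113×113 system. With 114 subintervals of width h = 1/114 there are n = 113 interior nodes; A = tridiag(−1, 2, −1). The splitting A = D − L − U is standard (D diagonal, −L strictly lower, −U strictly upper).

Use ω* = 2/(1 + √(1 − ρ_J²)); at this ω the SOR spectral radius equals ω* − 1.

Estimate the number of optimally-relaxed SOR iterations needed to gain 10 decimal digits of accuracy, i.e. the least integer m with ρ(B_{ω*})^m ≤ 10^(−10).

With n=113, ρ(Jacobi) = cos(π/114) = 0.9996203.
root = sin(π/114) = 0.0275543  (since 1−cos² = sin²).
[ω*] 2 ÷ (1 + 0.0275543) = 2 ÷ 1.0275543 = 1.9463692.
Hence ρ(B_{ω*}) = 1.9463692 − 1 = 0.9463692.
(0.9463692)^m ≤ 10^{−10}  ⇒  m·ln(0.9463692) ≤ −10·ln10  ⇒  m ≥ 417.722  ⇒  m = 418

m = 418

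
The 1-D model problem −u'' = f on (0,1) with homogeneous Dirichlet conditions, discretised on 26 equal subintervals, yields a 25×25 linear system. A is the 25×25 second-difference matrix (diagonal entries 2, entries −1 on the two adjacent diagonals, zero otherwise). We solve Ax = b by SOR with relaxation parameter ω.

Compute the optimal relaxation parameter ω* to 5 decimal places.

ω* = 1.78486

½·tridiag(1,0,1) at n=25: λ_k = cos(kπ/26); max |λ| at k=1 ⇒ ρ_J = cos(π/26) ≈ 0.99271.
root = sin(π/26) = 0.120537  (since 1−cos² = sin²).
So ω* = 2/1.120537 = 1.78486 (Young).
ρ_SOR = ω* − 1 ≈ 0.78486.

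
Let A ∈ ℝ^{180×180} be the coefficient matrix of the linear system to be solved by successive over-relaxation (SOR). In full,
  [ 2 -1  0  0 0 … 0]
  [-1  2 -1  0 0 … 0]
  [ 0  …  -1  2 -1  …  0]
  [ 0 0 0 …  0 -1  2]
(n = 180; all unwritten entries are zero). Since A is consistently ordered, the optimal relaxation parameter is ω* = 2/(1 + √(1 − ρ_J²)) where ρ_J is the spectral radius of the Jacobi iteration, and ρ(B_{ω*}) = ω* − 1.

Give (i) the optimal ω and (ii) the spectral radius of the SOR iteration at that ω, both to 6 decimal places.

B_J for the 180×180 system has eigenvalues cos(kπ/181); ρ_J = cos(π/181) = 0.999849.
1 − cos²(π/181) = sin²(π/181) ⇒ √(1−ρ_J²) = sin(π/181) = 0.0173560.
ω* = 2/(1+0.0173560) = 1.965880
ρ(B_{ω*}) = ω*−1 = 0.965880

ω* = 1.965880, ρ_SOR = 0.965880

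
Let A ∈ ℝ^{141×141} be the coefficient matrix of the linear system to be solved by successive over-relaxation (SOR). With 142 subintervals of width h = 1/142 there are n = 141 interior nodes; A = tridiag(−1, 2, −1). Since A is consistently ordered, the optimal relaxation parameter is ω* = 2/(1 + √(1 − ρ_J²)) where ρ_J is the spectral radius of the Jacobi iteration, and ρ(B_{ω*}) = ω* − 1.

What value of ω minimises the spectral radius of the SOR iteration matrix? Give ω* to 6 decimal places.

B_J for the 141×141 system has eigenvalues cos(kπ/142); ρ_J = cos(π/142) = 0.999755.
√(1−ρ_J²) simplifies to sin(π/142) = 0.0221221.
ω* = 2 / (1 + 0.0221221) = 2 / 1.0221221 ≈ 1.956713.
ρ_SOR = ω* − 1 = 1.956713 − 1 = 0.956713.

ω* = 1.956713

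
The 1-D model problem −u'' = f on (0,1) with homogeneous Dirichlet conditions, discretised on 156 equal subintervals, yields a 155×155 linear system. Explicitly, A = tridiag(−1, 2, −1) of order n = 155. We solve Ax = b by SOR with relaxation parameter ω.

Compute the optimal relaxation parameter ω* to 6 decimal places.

ω* = 1.960521

ρ_J = max_k |cos(kπ/156)| = cos(π/156) = 0.999797
√(1−ρ_J²) = |sin(π/156)| = 0.0201371
ω* = 2/(1 + 0.0201371) = 2/1.0201371 = 1.960521.
ρ_SOR = ω* − 1 = 1.960521 − 1 = 0.960521.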